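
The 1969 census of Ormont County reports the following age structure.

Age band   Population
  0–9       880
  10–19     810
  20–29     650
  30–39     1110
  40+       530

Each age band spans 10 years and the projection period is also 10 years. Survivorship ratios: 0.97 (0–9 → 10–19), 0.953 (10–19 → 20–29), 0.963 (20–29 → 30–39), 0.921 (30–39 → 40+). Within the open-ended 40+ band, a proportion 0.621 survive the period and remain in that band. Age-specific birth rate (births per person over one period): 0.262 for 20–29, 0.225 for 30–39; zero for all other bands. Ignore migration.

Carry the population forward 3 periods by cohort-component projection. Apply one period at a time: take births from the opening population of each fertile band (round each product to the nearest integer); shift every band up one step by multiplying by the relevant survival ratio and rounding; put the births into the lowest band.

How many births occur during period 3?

380

Let group 1 be 0–9 through group 5 = 40+.
Period 1:
Births: 650 × 0.262 = 170, 1110 × 0.225 = 250 → total 420
Group 2: 880 × 0.97 = 854
Group 3: 810 × 0.953 = 772
Group 4: 650 × 0.963 = 626
Group 5: 1110 × 0.921 + 530 × 0.621 = 1022 + 329 = 1351
Population now: 0–9=420, 10–19=854, 20–29=772, 30–39=626, 40+=1351
Period 2:
Births: 772 × 0.262 = 202, 626 × 0.225 = 141 → total 343
Group 2: 420 × 0.97 = 407
Group 3: 854 × 0.953 = 814
Group 4: 772 × 0.963 = 743
Group 5: 626 × 0.921 + 1351 × 0.621 = 577 + 839 = 1416
Population now: 0–9=343, 10–19=407, 20–29=814, 30–39=743, 40+=1416
Period 3:
Births: 814 × 0.262 = 213, 743 × 0.225 = 167 → total 380
Group 2: 343 × 0.97 = 333
Group 3: 407 × 0.953 = 388
Group 4: 814 × 0.963 = 784
Group 5: 743 × 0.921 + 1416 × 0.621 = 684 + 879 = 1563
Population now: 0–9=380, 10–19=333, 20–29=388, 30–39=784, 40+=1563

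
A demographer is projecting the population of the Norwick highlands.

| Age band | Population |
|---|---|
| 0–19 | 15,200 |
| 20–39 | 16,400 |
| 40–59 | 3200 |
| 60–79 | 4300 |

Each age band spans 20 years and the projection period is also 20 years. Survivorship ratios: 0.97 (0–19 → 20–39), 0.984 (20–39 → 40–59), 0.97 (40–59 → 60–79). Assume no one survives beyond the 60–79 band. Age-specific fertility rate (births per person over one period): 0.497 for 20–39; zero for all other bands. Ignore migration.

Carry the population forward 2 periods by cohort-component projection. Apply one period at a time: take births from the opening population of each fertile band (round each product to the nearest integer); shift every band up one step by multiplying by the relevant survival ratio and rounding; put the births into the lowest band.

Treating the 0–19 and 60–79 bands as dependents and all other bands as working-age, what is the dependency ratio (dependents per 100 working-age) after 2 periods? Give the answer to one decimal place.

102.5

Numbering the bands 1..4 from youngest to oldest:
[period 1]
Births: 16400 × 0.497 = 8151
Band 2: 15200 × 0.97 = 14744
Band 3: 16400 × 0.984 = 16138
Band 4: 3200 × 0.97 = 3104
Giving 8151 / 14744 / 16138 / 3104.
[period 2]
Births: 14744 × 0.497 = 7328
Band 2: 8151 × 0.97 = 7906
Band 3: 14744 × 0.984 = 14508
Band 4: 16138 × 0.97 = 15654
Giving 7328 / 7906 / 14508 / 15654.
Dependents (band 0–19 + band 60–79) = 7328 + 15654 = 22982; working-age = 22414; ratio = 22982/22414 × 100 = 102.5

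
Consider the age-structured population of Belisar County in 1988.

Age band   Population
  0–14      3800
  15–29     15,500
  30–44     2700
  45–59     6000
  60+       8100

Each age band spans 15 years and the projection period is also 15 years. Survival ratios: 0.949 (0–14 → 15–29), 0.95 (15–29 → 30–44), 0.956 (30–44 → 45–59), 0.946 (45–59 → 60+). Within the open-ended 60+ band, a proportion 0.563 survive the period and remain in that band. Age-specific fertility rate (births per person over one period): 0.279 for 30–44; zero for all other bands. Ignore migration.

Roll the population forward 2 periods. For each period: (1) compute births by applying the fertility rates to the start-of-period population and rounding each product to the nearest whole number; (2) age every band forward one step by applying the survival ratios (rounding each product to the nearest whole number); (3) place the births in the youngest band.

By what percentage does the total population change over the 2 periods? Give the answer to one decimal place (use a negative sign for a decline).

Numbering the bands 1..5 from youngest to oldest:
Period 1.
Births: 2700 × 0.279 = 753
Band 2: 3800 × 0.949 = 3606
Band 3: 15500 × 0.95 = 14725
Band 4: 2700 × 0.956 = 2581
Band 5: 6000 × 0.946 + 8100 × 0.563 = 5676 + 4560 = 10236
Population now: 0–14=753, 15–29=3606, 30–44=14725, 45–59=2581, 60+=10236
Period 2.
Births: 14725 × 0.279 = 4108
Band 2: 753 × 0.949 = 715
Band 3: 3606 × 0.95 = 3426
Band 4: 14725 × 0.956 = 14077
Band 5: 2581 × 0.946 + 10236 × 0.563 = 2442 + 5763 = 8205
Population now: 0–14=4108, 15–29=715, 30–44=3426, 45–59=14077, 60+=8205
Total: 36100 → 30531; change = -5569; percentage change = -15.4%

-15.4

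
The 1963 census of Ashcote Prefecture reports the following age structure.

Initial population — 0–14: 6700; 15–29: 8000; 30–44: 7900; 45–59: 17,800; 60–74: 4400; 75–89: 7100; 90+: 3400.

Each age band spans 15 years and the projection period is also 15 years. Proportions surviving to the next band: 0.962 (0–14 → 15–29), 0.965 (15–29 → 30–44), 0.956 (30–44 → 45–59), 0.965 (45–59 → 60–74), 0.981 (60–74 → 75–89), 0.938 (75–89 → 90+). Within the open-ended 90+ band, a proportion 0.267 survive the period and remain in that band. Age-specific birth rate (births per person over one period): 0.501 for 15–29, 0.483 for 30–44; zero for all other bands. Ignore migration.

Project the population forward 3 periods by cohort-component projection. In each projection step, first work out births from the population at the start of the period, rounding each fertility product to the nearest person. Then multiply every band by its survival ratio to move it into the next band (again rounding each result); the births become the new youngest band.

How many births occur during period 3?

6775

[period 1]
Births: 8000 * 0.501 = 4008, 7900 * 0.483 = 3816 → total 7824
15–29: 6700 * 0.962 = 6445
30–44: 8000 * 0.965 = 7720
45–59: 7900 * 0.956 = 7552
60–74: 17800 * 0.965 = 17177
75–89: 4400 * 0.981 = 4316
90+: 7100 * 0.938 + 3400 * 0.267 = 6660 + 908 = 7568
→ [7824, 6445, 7720, 7552, 17177, 4316, 7568]
[period 2]
Births: 6445 * 0.501 = 3229, 7720 * 0.483 = 3729 → total 6958
15–29: 7824 * 0.962 = 7527
30–44: 6445 * 0.965 = 6219
45–59: 7720 * 0.956 = 7380
60–74: 7552 * 0.965 = 7288
75–89: 17177 * 0.981 = 16851
90+: 4316 * 0.938 + 7568 * 0.267 = 4048 + 2021 = 6069
→ [6958, 7527, 6219, 7380, 7288, 16851, 6069]
[period 3]
Births: 7527 * 0.501 = 3771, 6219 * 0.483 = 3004 → total 6775
15–29: 6958 * 0.962 = 6694
30–44: 7527 * 0.965 = 7264
45–59: 6219 * 0.956 = 5945
60–74: 7380 * 0.965 = 7122
75–89: 7288 * 0.981 = 7150
90+: 16851 * 0.938 + 6069 * 0.267 = 15806 + 1620 = 17426
→ [6775, 6694, 7264, 5945, 7122, 7150, 17426]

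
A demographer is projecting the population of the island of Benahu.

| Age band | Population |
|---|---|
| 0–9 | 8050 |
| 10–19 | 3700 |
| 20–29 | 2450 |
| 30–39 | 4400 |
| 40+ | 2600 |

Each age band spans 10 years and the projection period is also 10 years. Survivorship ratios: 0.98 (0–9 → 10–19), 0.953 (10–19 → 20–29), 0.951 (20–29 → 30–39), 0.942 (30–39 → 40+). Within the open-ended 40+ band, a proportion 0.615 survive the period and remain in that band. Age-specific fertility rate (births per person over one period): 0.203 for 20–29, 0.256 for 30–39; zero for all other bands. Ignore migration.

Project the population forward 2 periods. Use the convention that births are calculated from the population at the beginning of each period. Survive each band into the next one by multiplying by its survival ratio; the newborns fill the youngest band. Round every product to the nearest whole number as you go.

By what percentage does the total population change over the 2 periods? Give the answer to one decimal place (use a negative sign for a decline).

Call the bands 1 to 5, youngest first.
After projecting period 1:
Births: 2450 × 0.203 = 497  |  4400 × 0.256 = 1126 → 1623
Band 2: 8050 × 0.98 = 7889
Band 3: 3700 × 0.953 = 3526
Band 4: 2450 × 0.951 = 2330
Band 5: 4400 × 0.942 + 2600 × 0.615 = 4145 + 1599 = 5744
End of period: [1623, 7889, 3526, 2330, 5744]
After projecting period 2:
Births: 3526 × 0.203 = 716  |  2330 × 0.256 = 596 → 1312
Band 2: 1623 × 0.98 = 1591
Band 3: 7889 × 0.953 = 7518
Band 4: 3526 × 0.951 = 3353
Band 5: 2330 × 0.942 + 5744 × 0.615 = 2195 + 3533 = 5728
End of period: [1312, 1591, 7518, 3353, 5728]
Total: 21200 → 19502; change = -1698; percentage change = -8.0%

-8.0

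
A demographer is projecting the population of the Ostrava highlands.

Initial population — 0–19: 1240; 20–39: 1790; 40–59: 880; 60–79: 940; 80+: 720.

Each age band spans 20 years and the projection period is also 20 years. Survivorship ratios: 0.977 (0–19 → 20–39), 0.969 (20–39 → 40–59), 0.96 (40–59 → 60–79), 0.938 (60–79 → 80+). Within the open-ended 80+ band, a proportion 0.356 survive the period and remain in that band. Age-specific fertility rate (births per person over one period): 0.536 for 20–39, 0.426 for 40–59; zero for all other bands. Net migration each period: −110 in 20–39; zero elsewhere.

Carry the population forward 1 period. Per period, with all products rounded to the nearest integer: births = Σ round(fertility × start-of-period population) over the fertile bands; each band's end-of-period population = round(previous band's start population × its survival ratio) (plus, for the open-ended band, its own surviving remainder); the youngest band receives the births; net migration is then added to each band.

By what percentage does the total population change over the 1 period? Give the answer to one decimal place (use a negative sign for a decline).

After projecting period 1:
Births: 1790 × 0.536 = 959, 880 × 0.426 = 375 → 1334
20–39: 1240 × 0.977 = 1211
40–59: 1790 × 0.969 = 1735
60–79: 880 × 0.96 = 845
80+: 940 × 0.938 + 720 × 0.356 = 882 + 256 = 1138
Net migration: 20–39 − 110 → 1101
Population now: 0–19=1334, 20–39=1101, 40–59=1735, 60–79=845, 80+=1138
Total: 5570 → 6153; change = 583; percentage change = 10.5%

10.5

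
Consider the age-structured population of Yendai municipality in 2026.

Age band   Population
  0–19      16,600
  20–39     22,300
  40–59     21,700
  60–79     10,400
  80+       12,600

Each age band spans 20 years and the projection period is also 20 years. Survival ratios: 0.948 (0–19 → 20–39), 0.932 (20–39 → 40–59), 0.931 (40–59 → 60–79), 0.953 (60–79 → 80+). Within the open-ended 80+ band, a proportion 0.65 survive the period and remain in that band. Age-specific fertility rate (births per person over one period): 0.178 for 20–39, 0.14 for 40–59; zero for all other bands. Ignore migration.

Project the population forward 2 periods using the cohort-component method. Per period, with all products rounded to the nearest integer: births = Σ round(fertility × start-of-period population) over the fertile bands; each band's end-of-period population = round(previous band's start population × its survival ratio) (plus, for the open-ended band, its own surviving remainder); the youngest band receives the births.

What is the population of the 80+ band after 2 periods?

31019

After projecting period 1:
Births: 22300 × 0.178 = 3969 ; 21700 × 0.14 = 3038 → 7007
20–39: 16600 × 0.948 = 15737
40–59: 22300 × 0.932 = 20784
60–79: 21700 × 0.931 = 20203
80+: 10400 × 0.953 + 12600 × 0.65 = 9911 + 8190 = 18101
→ [7007, 15737, 20784, 20203, 18101]
After projecting period 2:
Births: 15737 × 0.178 = 2801 ; 20784 × 0.14 = 2910 → 5711
20–39: 7007 × 0.948 = 6643
40–59: 15737 × 0.932 = 14667
60–79: 20784 × 0.931 = 19350
80+: 20203 × 0.953 + 18101 × 0.65 = 19253 + 11766 = 31019
→ [5711, 6643, 14667, 19350, 31019]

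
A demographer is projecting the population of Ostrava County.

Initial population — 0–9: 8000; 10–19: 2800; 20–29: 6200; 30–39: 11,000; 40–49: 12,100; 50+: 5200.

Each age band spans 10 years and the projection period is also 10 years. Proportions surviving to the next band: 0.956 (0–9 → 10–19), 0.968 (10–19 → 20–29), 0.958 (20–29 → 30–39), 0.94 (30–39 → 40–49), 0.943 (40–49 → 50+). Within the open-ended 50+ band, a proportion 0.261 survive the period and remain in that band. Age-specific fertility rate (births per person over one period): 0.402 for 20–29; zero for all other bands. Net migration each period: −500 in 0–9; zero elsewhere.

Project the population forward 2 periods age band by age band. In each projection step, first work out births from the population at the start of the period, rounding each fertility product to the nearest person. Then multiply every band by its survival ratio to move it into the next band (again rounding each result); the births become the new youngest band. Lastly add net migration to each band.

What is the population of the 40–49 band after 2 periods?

(Bands numbered youngest = 1 to oldest = 6.)
After projecting period 1:
Births: 6200 × 0.402 = 2492
Band 2: 8000 × 0.956 = 7648
Band 3: 2800 × 0.968 = 2710
Band 4: 6200 × 0.958 = 5940
Band 5: 11000 × 0.94 = 10340
Band 6: 12100 × 0.943 + 5200 × 0.261 = 11410 + 1357 = 12767
Net migration: Band 1 − 500 → 1992
Giving 1992 / 7648 / 2710 / 5940 / 10340 / 12767.
After projecting period 2:
Births: 2710 × 0.402 = 1089
Band 2: 1992 × 0.956 = 1904
Band 3: 7648 × 0.968 = 7403
Band 4: 2710 × 0.958 = 2596
Band 5: 5940 × 0.94 = 5584
Band 6: 10340 × 0.943 + 12767 × 0.261 = 9751 + 3332 = 13083
Net migration: Band 1 − 500 → 589
Giving 589 / 1904 / 7403 / 2596 / 5584 / 13083.

5584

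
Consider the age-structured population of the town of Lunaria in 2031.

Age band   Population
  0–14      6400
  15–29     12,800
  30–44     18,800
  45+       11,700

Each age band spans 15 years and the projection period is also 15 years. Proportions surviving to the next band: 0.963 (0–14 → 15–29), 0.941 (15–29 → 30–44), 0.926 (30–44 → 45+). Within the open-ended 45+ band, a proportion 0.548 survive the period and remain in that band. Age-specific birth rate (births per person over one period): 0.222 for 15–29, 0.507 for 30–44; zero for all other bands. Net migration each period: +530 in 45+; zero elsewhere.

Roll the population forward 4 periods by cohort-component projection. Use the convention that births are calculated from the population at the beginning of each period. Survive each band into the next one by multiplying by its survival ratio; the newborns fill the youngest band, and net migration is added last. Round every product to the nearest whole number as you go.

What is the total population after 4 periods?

Call the groups 1 to 4, youngest first.
Period 1:
Births: 12800 × 0.222 = 2842  |  18800 × 0.507 = 9532 → 12374
Group 2: 6400 × 0.963 = 6163
Group 3: 12800 × 0.941 = 12045
Group 4: 18800 × 0.926 + 11700 × 0.548 = 17409 + 6412 = 23821
Net migration: Group 4 + 530 → 24351
Giving 12374 / 6163 / 12045 / 24351.
Period 2:
Births: 6163 × 0.222 = 1368  |  12045 × 0.507 = 6107 → 7475
Group 2: 12374 × 0.963 = 11916
Group 3: 6163 × 0.941 = 5799
Group 4: 12045 × 0.926 + 24351 × 0.548 = 11154 + 13344 = 24498
Net migration: Group 4 + 530 → 25028
Giving 7475 / 11916 / 5799 / 25028.
Period 3:
Births: 11916 × 0.222 = 2645  |  5799 × 0.507 = 2940 → 5585
Group 2: 7475 × 0.963 = 7198
Group 3: 11916 × 0.941 = 11213
Group 4: 5799 × 0.926 + 25028 × 0.548 = 5370 + 13715 = 19085
Net migration: Group 4 + 530 → 19615
Giving 5585 / 7198 / 11213 / 19615.
Period 4:
Births: 7198 × 0.222 = 1598  |  11213 × 0.507 = 5685 → 7283
Group 2: 5585 × 0.963 = 5378
Group 3: 7198 × 0.941 = 6773
Group 4: 11213 × 0.926 + 19615 × 0.548 = 10383 + 10749 = 21132
Net migration: Group 4 + 530 → 21662
Giving 7283 / 5378 / 6773 / 21662.
Total after period 4: 7283 + 5378 + 6773 + 21662 = 41096

41096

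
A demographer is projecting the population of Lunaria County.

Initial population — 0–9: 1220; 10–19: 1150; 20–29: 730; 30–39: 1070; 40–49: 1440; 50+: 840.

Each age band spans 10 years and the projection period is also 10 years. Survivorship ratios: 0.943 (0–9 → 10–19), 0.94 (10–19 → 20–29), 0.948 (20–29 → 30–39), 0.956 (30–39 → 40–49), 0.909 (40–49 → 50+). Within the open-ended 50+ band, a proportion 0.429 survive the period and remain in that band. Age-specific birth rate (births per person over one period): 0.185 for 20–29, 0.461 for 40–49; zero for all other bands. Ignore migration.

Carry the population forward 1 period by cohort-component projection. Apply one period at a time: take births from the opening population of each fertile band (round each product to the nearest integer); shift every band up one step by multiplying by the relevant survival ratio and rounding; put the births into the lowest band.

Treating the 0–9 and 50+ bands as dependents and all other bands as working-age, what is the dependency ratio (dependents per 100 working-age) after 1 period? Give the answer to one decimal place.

62.5

After projecting period 1:
Births: 730 * 0.185 = 135  |  1440 * 0.461 = 664 → total 799
10–19: 1220 * 0.943 = 1150
20–29: 1150 * 0.94 = 1081
30–39: 730 * 0.948 = 692
40–49: 1070 * 0.956 = 1023
50+: 1440 * 0.909 + 840 * 0.429 = 1309 + 360 = 1669
→ [799, 1150, 1081, 692, 1023, 1669]
Dependents (band 0–9 + band 50+) = 799 + 1669 = 2468; working-age = 3946; ratio = 2468/3946 × 100 = 62.5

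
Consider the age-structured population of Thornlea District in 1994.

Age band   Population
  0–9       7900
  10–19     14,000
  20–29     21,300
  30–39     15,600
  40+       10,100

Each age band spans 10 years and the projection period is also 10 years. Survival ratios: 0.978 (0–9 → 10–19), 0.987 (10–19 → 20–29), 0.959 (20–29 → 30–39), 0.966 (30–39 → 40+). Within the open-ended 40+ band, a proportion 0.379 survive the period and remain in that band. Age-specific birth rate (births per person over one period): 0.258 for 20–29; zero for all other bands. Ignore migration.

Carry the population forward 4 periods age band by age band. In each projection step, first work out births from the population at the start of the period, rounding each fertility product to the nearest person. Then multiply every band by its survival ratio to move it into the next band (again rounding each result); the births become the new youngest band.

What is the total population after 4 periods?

27600

Call the bands 1 to 5, youngest first.
After projecting period 1:
Births: 21300 × 0.258 = 5495
Band 2: 7900 × 0.978 = 7726
Band 3: 14000 × 0.987 = 13818
Band 4: 21300 × 0.959 = 20427
Band 5: 15600 × 0.966 + 10100 × 0.379 = 15070 + 3828 = 18898
End of period: [5495, 7726, 13818, 20427, 18898]
After projecting period 2:
Births: 13818 × 0.258 = 3565
Band 2: 5495 × 0.978 = 5374
Band 3: 7726 × 0.987 = 7626
Band 4: 13818 × 0.959 = 13251
Band 5: 20427 × 0.966 + 18898 × 0.379 = 19732 + 7162 = 26894
End of period: [3565, 5374, 7626, 13251, 26894]
After projecting period 3:
Births: 7626 × 0.258 = 1968
Band 2: 3565 × 0.978 = 3487
Band 3: 5374 × 0.987 = 5304
Band 4: 7626 × 0.959 = 7313
Band 5: 13251 × 0.966 + 26894 × 0.379 = 12800 + 10193 = 22993
End of period: [1968, 3487, 5304, 7313, 22993]
After projecting period 4:
Births: 5304 × 0.258 = 1368
Band 2: 1968 × 0.978 = 1925
Band 3: 3487 × 0.987 = 3442
Band 4: 5304 × 0.959 = 5087
Band 5: 7313 × 0.966 + 22993 × 0.379 = 7064 + 8714 = 15778
End of period: [1368, 1925, 3442, 5087, 15778]
Total after period 4: 1368 + 1925 + 3442 + 5087 + 15778 = 27600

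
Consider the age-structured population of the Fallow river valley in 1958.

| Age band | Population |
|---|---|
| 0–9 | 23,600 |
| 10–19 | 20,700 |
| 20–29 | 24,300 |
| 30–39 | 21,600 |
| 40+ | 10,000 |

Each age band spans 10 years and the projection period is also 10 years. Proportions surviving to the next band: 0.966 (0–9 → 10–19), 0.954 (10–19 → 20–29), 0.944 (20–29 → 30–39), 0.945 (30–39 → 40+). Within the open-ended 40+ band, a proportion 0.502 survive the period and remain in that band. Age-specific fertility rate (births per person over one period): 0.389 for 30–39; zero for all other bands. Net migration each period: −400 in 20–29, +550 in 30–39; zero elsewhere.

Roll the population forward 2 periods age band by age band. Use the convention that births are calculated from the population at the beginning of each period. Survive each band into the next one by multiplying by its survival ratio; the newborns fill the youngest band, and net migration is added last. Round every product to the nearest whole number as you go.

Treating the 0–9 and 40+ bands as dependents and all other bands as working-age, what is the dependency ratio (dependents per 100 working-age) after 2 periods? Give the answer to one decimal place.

Numbering the bands 1..5 from youngest to oldest:
Period 1.
Births: 21600 × 0.389 = 8402
Band 2: 23600 × 0.966 = 22798
Band 3: 20700 × 0.954 = 19748
Band 4: 24300 × 0.944 = 22939
Band 5: 21600 × 0.945 + 10000 × 0.502 = 20412 + 5020 = 25432
Net migration: Band 3 − 400 → 19348; Band 4 + 550 → 23489
Giving 8402 / 22798 / 19348 / 23489 / 25432.
Period 2.
Births: 23489 × 0.389 = 9137
Band 2: 8402 × 0.966 = 8116
Band 3: 22798 × 0.954 = 21749
Band 4: 19348 × 0.944 = 18265
Band 5: 23489 × 0.945 + 25432 × 0.502 = 22197 + 12767 = 34964
Net migration: Band 3 − 400 → 21349; Band 4 + 550 → 18815
Giving 9137 / 8116 / 21349 / 18815 / 34964.
Dependents (band 0–9 + band 40+) = 9137 + 34964 = 44101; working-age = 48280; ratio = 44101/48280 × 100 = 91.3

91.3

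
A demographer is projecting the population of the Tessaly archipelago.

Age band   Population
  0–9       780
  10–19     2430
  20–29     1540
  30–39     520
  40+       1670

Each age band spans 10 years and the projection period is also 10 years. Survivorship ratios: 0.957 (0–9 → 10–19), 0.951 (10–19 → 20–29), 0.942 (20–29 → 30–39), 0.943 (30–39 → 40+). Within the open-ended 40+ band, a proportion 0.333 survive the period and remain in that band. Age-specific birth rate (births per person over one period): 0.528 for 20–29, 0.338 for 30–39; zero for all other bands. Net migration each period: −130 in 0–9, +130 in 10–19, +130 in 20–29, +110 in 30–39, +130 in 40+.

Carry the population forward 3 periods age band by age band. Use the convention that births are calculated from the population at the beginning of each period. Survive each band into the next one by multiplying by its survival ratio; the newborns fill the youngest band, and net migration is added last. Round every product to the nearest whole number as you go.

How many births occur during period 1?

989

(Bands numbered youngest = 1 to oldest = 5.)
[period 1]
Births: 1540 × 0.528 = 813  |  520 × 0.338 = 176 — total 989
Band 2: 780 × 0.957 = 746
Band 3: 2430 × 0.951 = 2311
Band 4: 1540 × 0.942 = 1451
Band 5: 520 × 0.943 + 1670 × 0.333 = 490 + 556 = 1046
Net migration: Band 1 − 130 → 859; Band 2 + 130 → 876; Band 3 + 130 → 2441; Band 4 + 110 → 1561; Band 5 + 130 → 1176
→ [859, 876, 2441, 1561, 1176]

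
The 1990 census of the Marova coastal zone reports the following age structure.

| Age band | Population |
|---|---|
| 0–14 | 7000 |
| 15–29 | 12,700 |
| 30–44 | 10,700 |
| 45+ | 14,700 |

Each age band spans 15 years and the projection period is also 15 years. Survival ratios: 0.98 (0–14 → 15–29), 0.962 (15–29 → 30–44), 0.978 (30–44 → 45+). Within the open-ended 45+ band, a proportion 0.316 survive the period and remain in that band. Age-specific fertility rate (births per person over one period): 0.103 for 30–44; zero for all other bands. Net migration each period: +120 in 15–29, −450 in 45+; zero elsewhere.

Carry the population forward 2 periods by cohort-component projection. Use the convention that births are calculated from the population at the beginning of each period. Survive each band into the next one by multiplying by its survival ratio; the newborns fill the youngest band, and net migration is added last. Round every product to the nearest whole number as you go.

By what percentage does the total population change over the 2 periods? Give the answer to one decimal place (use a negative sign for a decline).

[period 1]
Births: 10700 * 0.103 = 1102
15–29: 7000 * 0.98 = 6860
30–44: 12700 * 0.962 = 12217
45+: 10700 * 0.978 + 14700 * 0.316 = 10465 + 4645 = 15110
Net migration: 15–29 + 120 → 6980; 45+ − 450 → 14660
Population now: 0–14=1102, 15–29=6980, 30–44=12217, 45+=14660
[period 2]
Births: 12217 * 0.103 = 1258
15–29: 1102 * 0.98 = 1080
30–44: 6980 * 0.962 = 6715
45+: 12217 * 0.978 + 14660 * 0.316 = 11948 + 4633 = 16581
Net migration: 15–29 + 120 → 1200; 45+ − 450 → 16131
Population now: 0–14=1258, 15–29=1200, 30–44=6715, 45+=16131
Total: 45100 → 25304; change = -19796; percentage change = -43.9%

-43.9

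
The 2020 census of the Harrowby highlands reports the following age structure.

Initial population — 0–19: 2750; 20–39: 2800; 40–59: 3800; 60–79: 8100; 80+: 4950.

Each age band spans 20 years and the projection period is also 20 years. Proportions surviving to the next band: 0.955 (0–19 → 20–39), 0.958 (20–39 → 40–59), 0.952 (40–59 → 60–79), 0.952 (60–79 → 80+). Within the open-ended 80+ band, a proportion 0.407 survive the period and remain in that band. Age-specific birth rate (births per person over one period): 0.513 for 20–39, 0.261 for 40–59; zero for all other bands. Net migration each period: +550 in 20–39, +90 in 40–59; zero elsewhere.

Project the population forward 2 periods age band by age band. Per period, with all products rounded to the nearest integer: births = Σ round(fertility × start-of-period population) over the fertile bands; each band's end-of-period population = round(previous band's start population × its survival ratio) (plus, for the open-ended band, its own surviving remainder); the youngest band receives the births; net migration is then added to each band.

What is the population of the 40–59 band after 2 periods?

Let group 1 be 0–19 through group 5 = 80+.
Period 1.
Births: 2800 * 0.513 = 1436, 3800 * 0.261 = 992 → total 2428
Group 2: 2750 * 0.955 = 2626
Group 3: 2800 * 0.958 = 2682
Group 4: 3800 * 0.952 = 3618
Group 5: 8100 * 0.952 + 4950 * 0.407 = 7711 + 2015 = 9726
Net migration: Group 2 + 550 → 3176; Group 3 + 90 → 2772
Giving 2428 / 3176 / 2772 / 3618 / 9726.
Period 2.
Births: 3176 * 0.513 = 1629, 2772 * 0.261 = 723 → total 2352
Group 2: 2428 * 0.955 = 2319
Group 3: 3176 * 0.958 = 3043
Group 4: 2772 * 0.952 = 2639
Group 5: 3618 * 0.952 + 9726 * 0.407 = 3444 + 3958 = 7402
Net migration: Group 2 + 550 → 2869; Group 3 + 90 → 3133
Giving 2352 / 2869 / 3133 / 2639 / 7402.

3133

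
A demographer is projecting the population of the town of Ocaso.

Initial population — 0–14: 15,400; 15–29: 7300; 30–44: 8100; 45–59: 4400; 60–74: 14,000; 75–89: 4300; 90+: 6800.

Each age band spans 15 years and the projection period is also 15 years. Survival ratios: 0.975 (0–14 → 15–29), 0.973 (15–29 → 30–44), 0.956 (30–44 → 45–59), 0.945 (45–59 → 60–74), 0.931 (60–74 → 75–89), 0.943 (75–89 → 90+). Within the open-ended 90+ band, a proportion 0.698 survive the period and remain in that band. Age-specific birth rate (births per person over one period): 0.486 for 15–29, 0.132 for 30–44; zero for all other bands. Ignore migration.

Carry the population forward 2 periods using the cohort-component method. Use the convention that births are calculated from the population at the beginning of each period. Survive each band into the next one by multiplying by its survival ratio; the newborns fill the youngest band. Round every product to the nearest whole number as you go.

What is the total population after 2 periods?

After projecting period 1:
Births: 7300 × 0.486 = 3548 ; 8100 × 0.132 = 1069 ⇒ total 4617
15–29: 15400 × 0.975 = 15015
30–44: 7300 × 0.973 = 7103
45–59: 8100 × 0.956 = 7744
60–74: 4400 × 0.945 = 4158
75–89: 14000 × 0.931 = 13034
90+: 4300 × 0.943 + 6800 × 0.698 = 4055 + 4746 = 8801
Giving 4617 / 15015 / 7103 / 7744 / 4158 / 13034 / 8801.
After projecting period 2:
Births: 15015 × 0.486 = 7297 ; 7103 × 0.132 = 938 ⇒ total 8235
15–29: 4617 × 0.975 = 4502
30–44: 15015 × 0.973 = 14610
45–59: 7103 × 0.956 = 6790
60–74: 7744 × 0.945 = 7318
75–89: 4158 × 0.931 = 3871
90+: 13034 × 0.943 + 8801 × 0.698 = 12291 + 6143 = 18434
Giving 8235 / 4502 / 14610 / 6790 / 7318 / 3871 / 18434.
Total after period 2: 8235 + 4502 + 14610 + 6790 + 7318 + 3871 + 18434 = 63760

63760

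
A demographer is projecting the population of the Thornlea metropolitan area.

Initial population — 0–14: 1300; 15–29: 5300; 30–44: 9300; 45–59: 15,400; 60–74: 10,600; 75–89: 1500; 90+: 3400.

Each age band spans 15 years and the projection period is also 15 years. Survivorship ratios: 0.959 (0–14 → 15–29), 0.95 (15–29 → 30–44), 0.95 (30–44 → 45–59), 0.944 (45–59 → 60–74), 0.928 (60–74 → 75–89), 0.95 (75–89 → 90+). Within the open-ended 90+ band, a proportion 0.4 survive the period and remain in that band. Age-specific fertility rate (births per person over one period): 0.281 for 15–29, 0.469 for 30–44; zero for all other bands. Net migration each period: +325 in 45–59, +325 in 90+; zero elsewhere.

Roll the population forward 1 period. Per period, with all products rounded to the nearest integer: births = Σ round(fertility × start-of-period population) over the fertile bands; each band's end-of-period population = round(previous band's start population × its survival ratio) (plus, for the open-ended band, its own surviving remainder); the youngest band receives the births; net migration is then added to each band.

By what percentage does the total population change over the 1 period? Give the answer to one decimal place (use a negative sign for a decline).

Call the groups 1 to 7, youngest first.
— Period 1 —
Births: 5300 × 0.281 = 1489 ; 9300 × 0.469 = 4362 — total 5851
Group 2: 1300 × 0.959 = 1247
Group 3: 5300 × 0.95 = 5035
Group 4: 9300 × 0.95 = 8835
Group 5: 15400 × 0.944 = 14538
Group 6: 10600 × 0.928 = 9837
Group 7: 1500 × 0.95 + 3400 × 0.4 = 1425 + 1360 = 2785
Net migration: Group 4 + 325 → 9160; Group 7 + 325 → 3110
→ [5851, 1247, 5035, 9160, 14538, 9837, 3110]
Total: 46800 → 48778; change = 1978; percentage change = 4.2%

4.2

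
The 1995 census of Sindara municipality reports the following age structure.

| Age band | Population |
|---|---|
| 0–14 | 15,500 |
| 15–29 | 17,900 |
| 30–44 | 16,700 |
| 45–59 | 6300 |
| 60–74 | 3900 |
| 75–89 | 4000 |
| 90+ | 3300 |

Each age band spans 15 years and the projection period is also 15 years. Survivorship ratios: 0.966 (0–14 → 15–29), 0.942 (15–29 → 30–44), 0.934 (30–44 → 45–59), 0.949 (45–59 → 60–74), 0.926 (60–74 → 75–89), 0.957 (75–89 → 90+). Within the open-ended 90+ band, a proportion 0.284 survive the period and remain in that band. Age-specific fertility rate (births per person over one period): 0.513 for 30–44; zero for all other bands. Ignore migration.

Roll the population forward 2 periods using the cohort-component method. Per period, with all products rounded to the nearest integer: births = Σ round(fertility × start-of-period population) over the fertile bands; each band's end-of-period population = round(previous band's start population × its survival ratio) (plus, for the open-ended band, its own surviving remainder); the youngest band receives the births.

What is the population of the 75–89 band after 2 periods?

Let band 1 be 0–14 through band 7 = 90+.
Period 1:
Births: 16700 * 0.513 = 8567
Band 2: 15500 * 0.966 = 14973
Band 3: 17900 * 0.942 = 16862
Band 4: 16700 * 0.934 = 15598
Band 5: 6300 * 0.949 = 5979
Band 6: 3900 * 0.926 = 3611
Band 7: 4000 * 0.957 + 3300 * 0.284 = 3828 + 937 = 4765
Giving 8567 / 14973 / 16862 / 15598 / 5979 / 3611 / 4765.
Period 2:
Births: 16862 * 0.513 = 8650
Band 2: 8567 * 0.966 = 8276
Band 3: 14973 * 0.942 = 14105
Band 4: 16862 * 0.934 = 15749
Band 5: 15598 * 0.949 = 14803
Band 6: 5979 * 0.926 = 5537
Band 7: 3611 * 0.957 + 4765 * 0.284 = 3456 + 1353 = 4809
Giving 8650 / 8276 / 14105 / 15749 / 14803 / 5537 / 4809.

5537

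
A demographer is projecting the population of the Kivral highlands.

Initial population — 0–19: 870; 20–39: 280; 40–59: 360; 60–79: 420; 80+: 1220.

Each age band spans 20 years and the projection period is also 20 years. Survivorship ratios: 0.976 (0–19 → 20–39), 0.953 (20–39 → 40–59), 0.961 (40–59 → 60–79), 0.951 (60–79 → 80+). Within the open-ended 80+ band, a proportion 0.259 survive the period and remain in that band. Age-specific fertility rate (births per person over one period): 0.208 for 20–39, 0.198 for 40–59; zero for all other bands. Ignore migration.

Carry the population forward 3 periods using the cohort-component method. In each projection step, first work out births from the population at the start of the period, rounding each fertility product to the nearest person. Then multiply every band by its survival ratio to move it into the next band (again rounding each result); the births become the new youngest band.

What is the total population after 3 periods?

After projecting period 1:
Births: 280 × 0.208 = 58  |  360 × 0.198 = 71 → total 129
20–39: 870 × 0.976 = 849
40–59: 280 × 0.953 = 267
60–79: 360 × 0.961 = 346
80+: 420 × 0.951 + 1220 × 0.259 = 399 + 316 = 715
Giving 129 / 849 / 267 / 346 / 715.
After projecting period 2:
Births: 849 × 0.208 = 177  |  267 × 0.198 = 53 → total 230
20–39: 129 × 0.976 = 126
40–59: 849 × 0.953 = 809
60–79: 267 × 0.961 = 257
80+: 346 × 0.951 + 715 × 0.259 = 329 + 185 = 514
Giving 230 / 126 / 809 / 257 / 514.
After projecting period 3:
Births: 126 × 0.208 = 26  |  809 × 0.198 = 160 → total 186
20–39: 230 × 0.976 = 224
40–59: 126 × 0.953 = 120
60–79: 809 × 0.961 = 777
80+: 257 × 0.951 + 514 × 0.259 = 244 + 133 = 377
Giving 186 / 224 / 120 / 777 / 377.
Total after period 3: 186 + 224 + 120 + 777 + 377 = 1684

1684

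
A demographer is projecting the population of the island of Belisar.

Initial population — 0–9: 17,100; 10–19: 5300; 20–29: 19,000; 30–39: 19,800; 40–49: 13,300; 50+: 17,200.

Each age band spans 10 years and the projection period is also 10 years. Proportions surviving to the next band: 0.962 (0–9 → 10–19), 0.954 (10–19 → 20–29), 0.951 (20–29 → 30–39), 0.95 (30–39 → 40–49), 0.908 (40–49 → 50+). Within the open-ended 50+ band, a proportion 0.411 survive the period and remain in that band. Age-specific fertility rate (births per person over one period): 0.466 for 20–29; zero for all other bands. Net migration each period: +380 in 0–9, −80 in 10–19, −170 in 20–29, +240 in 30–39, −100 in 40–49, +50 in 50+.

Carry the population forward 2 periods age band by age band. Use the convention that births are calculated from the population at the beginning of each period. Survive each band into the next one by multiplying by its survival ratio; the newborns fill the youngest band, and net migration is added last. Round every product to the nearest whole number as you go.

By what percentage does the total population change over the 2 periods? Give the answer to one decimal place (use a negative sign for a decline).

Period 1:
Births: 19000 × 0.466 = 8854
10–19: 17100 × 0.962 = 16450
20–29: 5300 × 0.954 = 5056
30–39: 19000 × 0.951 = 18069
40–49: 19800 × 0.95 = 18810
50+: 13300 × 0.908 + 17200 × 0.411 = 12076 + 7069 = 19145
Net migration: 0–9 + 380 → 9234; 10–19 − 80 → 16370; 20–29 − 170 → 4886; 30–39 + 240 → 18309; 40–49 − 100 → 18710; 50+ + 50 → 19195
End of period: [9234, 16370, 4886, 18309, 18710, 19195]
Period 2:
Births: 4886 × 0.466 = 2277
10–19: 9234 × 0.962 = 8883
20–29: 16370 × 0.954 = 15617
30–39: 4886 × 0.951 = 4647
40–49: 18309 × 0.95 = 17394
50+: 18710 × 0.908 + 19195 × 0.411 = 16989 + 7889 = 24878
Net migration: 0–9 + 380 → 2657; 10–19 − 80 → 8803; 20–29 − 170 → 15447; 30–39 + 240 → 4887; 40–49 − 100 → 17294; 50+ + 50 → 24928
End of period: [2657, 8803, 15447, 4887, 17294, 24928]
Total: 91700 → 74016; change = -17684; percentage change = -19.3%

-19.3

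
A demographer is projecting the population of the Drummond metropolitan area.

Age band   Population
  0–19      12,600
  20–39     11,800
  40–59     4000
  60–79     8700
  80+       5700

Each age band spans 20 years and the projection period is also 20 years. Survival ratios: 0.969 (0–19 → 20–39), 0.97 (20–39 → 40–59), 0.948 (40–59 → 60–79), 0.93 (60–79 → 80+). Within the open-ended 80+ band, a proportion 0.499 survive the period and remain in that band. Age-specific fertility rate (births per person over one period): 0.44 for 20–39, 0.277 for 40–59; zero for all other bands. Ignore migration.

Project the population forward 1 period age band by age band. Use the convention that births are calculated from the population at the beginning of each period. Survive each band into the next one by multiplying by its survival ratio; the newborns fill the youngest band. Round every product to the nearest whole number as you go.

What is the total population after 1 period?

Numbering the groups 1..5 from youngest to oldest:
After projecting period 1:
Births: 11800 × 0.44 = 5192, 4000 × 0.277 = 1108 ⇒ total 6300
Group 2: 12600 × 0.969 = 12209
Group 3: 11800 × 0.97 = 11446
Group 4: 4000 × 0.948 = 3792
Group 5: 8700 × 0.93 + 5700 × 0.499 = 8091 + 2844 = 10935
→ [6300, 12209, 11446, 3792, 10935]
Total after period 1: 6300 + 12209 + 11446 + 3792 + 10935 = 44682

44682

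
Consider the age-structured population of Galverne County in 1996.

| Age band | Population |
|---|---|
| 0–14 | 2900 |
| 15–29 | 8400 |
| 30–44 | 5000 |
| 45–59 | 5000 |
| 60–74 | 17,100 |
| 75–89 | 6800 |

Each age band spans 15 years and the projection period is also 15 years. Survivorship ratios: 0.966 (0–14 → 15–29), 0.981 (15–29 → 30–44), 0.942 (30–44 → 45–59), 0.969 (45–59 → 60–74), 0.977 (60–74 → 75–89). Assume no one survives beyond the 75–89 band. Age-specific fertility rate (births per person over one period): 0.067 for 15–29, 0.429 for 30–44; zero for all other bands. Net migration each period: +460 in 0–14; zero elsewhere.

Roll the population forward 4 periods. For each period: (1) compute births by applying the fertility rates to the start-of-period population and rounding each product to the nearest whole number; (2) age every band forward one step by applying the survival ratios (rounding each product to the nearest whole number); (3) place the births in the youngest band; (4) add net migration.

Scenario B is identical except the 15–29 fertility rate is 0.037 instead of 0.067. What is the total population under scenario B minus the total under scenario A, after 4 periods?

-628

[period 1]
Births: 8400 * 0.067 = 563 ; 5000 * 0.429 = 2145 → 2708
15–29: 2900 * 0.966 = 2801
30–44: 8400 * 0.981 = 8240
45–59: 5000 * 0.942 = 4710
60–74: 5000 * 0.969 = 4845
75–89: 17100 * 0.977 = 16707
Net migration: 0–14 + 460 → 3168
Population now: 0–14=3168, 15–29=2801, 30–44=8240, 45–59=4710, 60–74=4845, 75–89=16707
[period 2]
Births: 2801 * 0.067 = 188 ; 8240 * 0.429 = 3535 → 3723
15–29: 3168 * 0.966 = 3060
30–44: 2801 * 0.981 = 2748
45–59: 8240 * 0.942 = 7762
60–74: 4710 * 0.969 = 4564
75–89: 4845 * 0.977 = 4734
Net migration: 0–14 + 460 → 4183
Population now: 0–14=4183, 15–29=3060, 30–44=2748, 45–59=7762, 60–74=4564, 75–89=4734
[period 3]
Births: 3060 * 0.067 = 205 ; 2748 * 0.429 = 1179 → 1384
15–29: 4183 * 0.966 = 4041
30–44: 3060 * 0.981 = 3002
45–59: 2748 * 0.942 = 2589
60–74: 7762 * 0.969 = 7521
75–89: 4564 * 0.977 = 4459
Net migration: 0–14 + 460 → 1844
Population now: 0–14=1844, 15–29=4041, 30–44=3002, 45–59=2589, 60–74=7521, 75–89=4459
[period 4]
Births: 4041 * 0.067 = 271 ; 3002 * 0.429 = 1288 → 1559
15–29: 1844 * 0.966 = 1781
30–44: 4041 * 0.981 = 3964
45–59: 3002 * 0.942 = 2828
60–74: 2589 * 0.969 = 2509
75–89: 7521 * 0.977 = 7348
Net migration: 0–14 + 460 → 2019
Population now: 0–14=2019, 15–29=1781, 30–44=3964, 45–59=2828, 60–74=2509, 75–89=7348
Scenario A total after 4 periods: 20449
Scenario B projection —
[period 1]
Births: 8400 * 0.037 = 311 ; 5000 * 0.429 = 2145 → 2456
15–29: 2900 * 0.966 = 2801
30–44: 8400 * 0.981 = 8240
45–59: 5000 * 0.942 = 4710
60–74: 5000 * 0.969 = 4845
75–89: 17100 * 0.977 = 16707
Net migration: 0–14 + 460 → 2916
Population now: 0–14=2916, 15–29=2801, 30–44=8240, 45–59=4710, 60–74=4845, 75–89=16707
[period 2]
Births: 2801 * 0.037 = 104 ; 8240 * 0.429 = 3535 → 3639
15–29: 2916 * 0.966 = 2817
30–44: 2801 * 0.981 = 2748
45–59: 8240 * 0.942 = 7762
60–74: 4710 * 0.969 = 4564
75–89: 4845 * 0.977 = 4734
Net migration: 0–14 + 460 → 4099
Population now: 0–14=4099, 15–29=2817, 30–44=2748, 45–59=7762, 60–74=4564, 75–89=4734
[period 3]
Births: 2817 * 0.037 = 104 ; 2748 * 0.429 = 1179 → 1283
15–29: 4099 * 0.966 = 3960
30–44: 2817 * 0.981 = 2763
45–59: 2748 * 0.942 = 2589
60–74: 7762 * 0.969 = 7521
75–89: 4564 * 0.977 = 4459
Net migration: 0–14 + 460 → 1743
Population now: 0–14=1743, 15–29=3960, 30–44=2763, 45–59=2589, 60–74=7521, 75–89=4459
[period 4]
Births: 3960 * 0.037 = 147 ; 2763 * 0.429 = 1185 → 1332
15–29: 1743 * 0.966 = 1684
30–44: 3960 * 0.981 = 3885
45–59: 2763 * 0.942 = 2603
60–74: 2589 * 0.969 = 2509
75–89: 7521 * 0.977 = 7348
Net migration: 0–14 + 460 → 1792
Population now: 0–14=1792, 15–29=1684, 30–44=3885, 45–59=2603, 60–74=2509, 75–89=7348
Scenario B total after 4 periods: 19821
Difference B − A = 19821 − 20449 = -628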